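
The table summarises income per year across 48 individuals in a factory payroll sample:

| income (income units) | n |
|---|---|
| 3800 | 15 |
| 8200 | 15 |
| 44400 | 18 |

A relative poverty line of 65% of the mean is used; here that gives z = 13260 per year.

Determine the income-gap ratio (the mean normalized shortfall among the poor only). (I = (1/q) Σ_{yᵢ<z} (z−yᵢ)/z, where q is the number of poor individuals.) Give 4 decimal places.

0.5475

Below z: 15×3800, 15×8200 (q = 30 of N = 48).
Relative gaps: 0.7134 (×15), 0.3816 (×15); sum = 16.425339.
I averages over the q = 30 poor units only: 16.425339 / 30 = 0.5475.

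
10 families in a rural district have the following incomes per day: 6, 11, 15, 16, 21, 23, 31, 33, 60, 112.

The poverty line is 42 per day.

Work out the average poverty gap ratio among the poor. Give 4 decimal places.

0.5357

Below the line: 6, 11, 15, 16, 21, 23, 31, 33 (q = 8 of N = 10).
Relative gaps: 0.8571, 0.7381, 0.6429, 0.6190, 0.5000, 0.4524, 0.2619, 0.2143; sum = 4.285714.
The income-gap ratio divides by q (the poor only): 4.285714 / 8 = 0.5357.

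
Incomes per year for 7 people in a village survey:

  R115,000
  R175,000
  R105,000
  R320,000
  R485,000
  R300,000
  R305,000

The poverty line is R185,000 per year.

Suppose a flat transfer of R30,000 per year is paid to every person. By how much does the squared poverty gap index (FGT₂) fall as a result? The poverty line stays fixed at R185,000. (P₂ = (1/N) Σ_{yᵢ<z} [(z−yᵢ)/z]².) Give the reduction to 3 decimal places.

0.030

Before: below the line — R105,000, R115,000, R175,000; squared poverty gap index (FGT₂) = 0.04758.
After the R30,000 transfer: below the line — R135,000, R145,000; squared poverty gap index (FGT₂) = 0.01711.
Reduction = 0.04758 − 0.01711 = 0.030.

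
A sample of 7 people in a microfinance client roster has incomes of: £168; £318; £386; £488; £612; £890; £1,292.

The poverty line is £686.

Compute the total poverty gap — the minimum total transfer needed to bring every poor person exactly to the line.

£1,458

Poor units: £168, £318, £386, £488, £612 (q = 5 of N = 7).
Individual gaps: 686−168 = 518; 686−318 = 368; 686−386 = 300; 686−488 = 198; 686−612 = 74.
Aggregate gap = £1,458.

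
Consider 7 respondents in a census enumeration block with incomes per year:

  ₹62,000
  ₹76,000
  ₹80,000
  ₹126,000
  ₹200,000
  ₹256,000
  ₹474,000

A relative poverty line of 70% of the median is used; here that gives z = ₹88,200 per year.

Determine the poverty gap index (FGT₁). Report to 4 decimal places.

0.0755

Poor units: ₹62,000, ₹76,000, ₹80,000 (q = 3 of N = 7).
Relative gaps: (88200−62000)/88200 = 0.2971; (88200−76000)/88200 = 0.1383; (88200−80000)/88200 = 0.0930.
Sum of shortfalls = 0.528345; P₁ averages over all N: 0.528345 / 7 = 0.0755.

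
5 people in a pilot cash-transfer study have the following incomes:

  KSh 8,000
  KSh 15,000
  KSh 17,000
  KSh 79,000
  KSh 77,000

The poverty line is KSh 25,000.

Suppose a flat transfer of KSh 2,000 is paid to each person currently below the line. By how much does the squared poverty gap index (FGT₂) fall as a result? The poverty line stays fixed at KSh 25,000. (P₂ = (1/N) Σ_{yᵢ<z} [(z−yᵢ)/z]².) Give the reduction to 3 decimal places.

0.041

Before: below the line — KSh 8,000, KSh 15,000, KSh 17,000; squared poverty gap index (FGT₂) = 0.14496.
After the KSh 2,000 transfer: below the line — KSh 10,000, KSh 17,000, KSh 19,000; squared poverty gap index (FGT₂) = 0.10400.
Reduction = 0.14496 − 0.10400 = 0.041.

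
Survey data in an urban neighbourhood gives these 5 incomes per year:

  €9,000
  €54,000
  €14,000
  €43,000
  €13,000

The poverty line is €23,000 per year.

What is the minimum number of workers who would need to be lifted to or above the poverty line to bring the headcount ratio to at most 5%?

3

Currently q = 3 of N = 5 are below the line (H = 0.600).
A headcount ratio of at most 5% allows at most ⌊0.05 × 5⌋ = 0 poor workers.
So at least 3 − 0 = 3 must be lifted.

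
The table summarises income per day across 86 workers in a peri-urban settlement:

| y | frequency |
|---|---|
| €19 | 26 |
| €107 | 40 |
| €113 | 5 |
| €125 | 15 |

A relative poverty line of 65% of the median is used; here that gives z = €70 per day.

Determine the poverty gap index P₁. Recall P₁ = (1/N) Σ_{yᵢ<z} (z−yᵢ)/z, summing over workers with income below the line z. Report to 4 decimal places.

Incomes under z: 26×€19 (q = 26 of N = 86).
Gap ratios (z−y)/z: (70−19)/70 = 0.7286 (×26).
Σ = 18.942857. Dividing by the full population N = 86 gives P₁ = 0.2203.

0.2203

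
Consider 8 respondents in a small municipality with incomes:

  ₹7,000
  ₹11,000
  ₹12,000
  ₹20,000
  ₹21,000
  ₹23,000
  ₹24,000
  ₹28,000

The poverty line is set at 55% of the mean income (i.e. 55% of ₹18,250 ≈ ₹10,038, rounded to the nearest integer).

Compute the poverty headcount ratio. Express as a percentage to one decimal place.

1 of the 8 respondents have income below ₹10,038.
H = 1/8 = 12.5%.

12.5%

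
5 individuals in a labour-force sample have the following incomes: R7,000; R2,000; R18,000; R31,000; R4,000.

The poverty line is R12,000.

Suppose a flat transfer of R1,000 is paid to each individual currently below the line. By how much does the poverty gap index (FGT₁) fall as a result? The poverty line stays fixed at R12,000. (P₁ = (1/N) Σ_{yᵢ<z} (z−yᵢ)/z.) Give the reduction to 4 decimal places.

Before: below the line — R2,000, R4,000, R7,000; poverty gap index (FGT₁) = 0.383333.
After the R1,000 transfer: below the line — R3,000, R5,000, R8,000; poverty gap index (FGT₁) = 0.333333.
Reduction = 0.383333 − 0.333333 = 0.0500.

0.0500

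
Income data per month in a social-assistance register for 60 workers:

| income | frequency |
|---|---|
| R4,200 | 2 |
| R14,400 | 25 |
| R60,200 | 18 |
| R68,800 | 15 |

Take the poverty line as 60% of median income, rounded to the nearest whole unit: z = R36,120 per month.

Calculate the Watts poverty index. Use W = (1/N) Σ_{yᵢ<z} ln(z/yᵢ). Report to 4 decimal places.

Poor units: 2×R4,200, 25×R14,400 (q = 27 of N = 60).
Log shortfalls: ln(36120/4200) = 2.1518 (×2); ln(36120/14400) = 0.9196 (×25).
W = 27.293987 / 60 = 0.4549.

0.4549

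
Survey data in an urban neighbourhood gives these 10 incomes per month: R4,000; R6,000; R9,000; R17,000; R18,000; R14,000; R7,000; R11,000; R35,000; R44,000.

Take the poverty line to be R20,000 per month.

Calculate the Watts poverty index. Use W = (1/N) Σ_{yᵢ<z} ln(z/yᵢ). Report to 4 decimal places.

0.5884

Below z: R4,000, R6,000, R7,000, R9,000, R11,000, R14,000, R17,000, R18,000 (q = 8 of N = 10).
Log gaps: ln(20000/4000) = 1.6094; ln(20000/6000) = 1.2040; ln(20000/7000) = 1.0498; ln(20000/9000) = 0.7985; ln(20000/11000) = 0.5978; ln(20000/14000) = 0.3567; ln(20000/17000) = 0.1625; ln(20000/18000) = 0.1054.
W = 5.884132 / 10 = 0.5884.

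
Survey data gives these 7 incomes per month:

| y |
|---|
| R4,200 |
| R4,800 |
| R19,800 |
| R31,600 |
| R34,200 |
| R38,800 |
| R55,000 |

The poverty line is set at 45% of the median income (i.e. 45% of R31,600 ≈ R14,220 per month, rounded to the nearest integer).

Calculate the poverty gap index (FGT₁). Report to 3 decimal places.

Poor units: R4,200, R4,800 (q = 2 of N = 7).
Gap ratios (z−y)/z: (14220−4200)/14220 = 0.7046; (14220−4800)/14220 = 0.6624.
Sum of shortfalls = 1.367089; P₁ averages over all N: 1.367089 / 7 = 0.195.

0.195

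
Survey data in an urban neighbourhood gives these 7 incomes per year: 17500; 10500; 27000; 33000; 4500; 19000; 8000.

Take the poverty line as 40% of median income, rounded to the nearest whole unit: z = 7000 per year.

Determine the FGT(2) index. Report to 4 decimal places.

0.0182

Below the line: 4500 (q = 1 of N = 7).
Gap ratios (z−y)/z: (7000−4500)/7000 = 0.3571.
Squared: 0.1276.
Sum = 0.127551; P₂ = 0.127551 / 7 = 0.0182.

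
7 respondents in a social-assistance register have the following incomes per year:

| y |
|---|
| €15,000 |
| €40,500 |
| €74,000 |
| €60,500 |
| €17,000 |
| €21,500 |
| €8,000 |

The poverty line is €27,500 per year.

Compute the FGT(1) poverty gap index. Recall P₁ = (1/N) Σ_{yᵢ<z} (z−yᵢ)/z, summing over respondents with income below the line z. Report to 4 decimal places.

Incomes under z: €8,000, €15,000, €17,000, €21,500 (q = 4 of N = 7).
Gap ratios (z−y)/z: (27500−8000)/27500 = 0.7091; (27500−15000)/27500 = 0.4545; (27500−17000)/27500 = 0.3818; (27500−21500)/27500 = 0.2182.
Σ = 1.763636. Dividing by the full population N = 7 gives P₁ = 0.2519.

0.2519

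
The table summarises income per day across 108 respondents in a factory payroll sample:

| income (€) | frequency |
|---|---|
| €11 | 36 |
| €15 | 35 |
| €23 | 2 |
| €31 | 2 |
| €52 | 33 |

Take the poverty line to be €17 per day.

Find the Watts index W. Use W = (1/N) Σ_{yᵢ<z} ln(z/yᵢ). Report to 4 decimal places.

0.1857

Poor units: 36×€11, 35×€15 (q = 71 of N = 108).
ln(z/y) terms: ln(17/11) = 0.4353 (×36); ln(17/15) = 0.1252 (×35).
W = 20.052161 / 108 = 0.1857.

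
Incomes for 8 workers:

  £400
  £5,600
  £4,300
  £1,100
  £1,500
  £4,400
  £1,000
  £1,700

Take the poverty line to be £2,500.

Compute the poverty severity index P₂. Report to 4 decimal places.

Below z: £400, £1,000, £1,100, £1,500, £1,700 (q = 5 of N = 8).
Normalized shortfalls: (2500−400)/2500 = 0.8400; (2500−1000)/2500 = 0.6000; (2500−1100)/2500 = 0.5600; (2500−1500)/2500 = 0.4000; (2500−1700)/2500 = 0.3200.
Squared: 0.7056; 0.3600; 0.3136; 0.1600; 0.1024.
Sum = 1.641600; P₂ = 1.641600 / 8 = 0.2052.

0.2052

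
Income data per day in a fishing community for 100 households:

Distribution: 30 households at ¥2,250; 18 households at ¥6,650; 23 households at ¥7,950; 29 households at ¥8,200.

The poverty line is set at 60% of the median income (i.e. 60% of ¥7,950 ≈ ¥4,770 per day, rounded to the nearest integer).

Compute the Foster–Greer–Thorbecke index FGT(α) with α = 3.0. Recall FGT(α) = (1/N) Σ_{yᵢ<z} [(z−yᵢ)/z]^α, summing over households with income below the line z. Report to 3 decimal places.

0.044

Poor units: 30×¥2,250 (q = 30 of N = 100).
Relative gaps: (4770−2250)/4770 = 0.5283 (×30).
Raised to α = 3.0: 0.14745 (×30).
Sum = 4.423517; FGT(3.0) = 4.423517 / 100 = 0.044.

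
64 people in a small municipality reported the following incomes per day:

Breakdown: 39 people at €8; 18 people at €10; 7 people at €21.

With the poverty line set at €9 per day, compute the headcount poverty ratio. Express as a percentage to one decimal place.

39 of the 64 people have income below €9.
H = 39/64 = 60.9%.

60.9%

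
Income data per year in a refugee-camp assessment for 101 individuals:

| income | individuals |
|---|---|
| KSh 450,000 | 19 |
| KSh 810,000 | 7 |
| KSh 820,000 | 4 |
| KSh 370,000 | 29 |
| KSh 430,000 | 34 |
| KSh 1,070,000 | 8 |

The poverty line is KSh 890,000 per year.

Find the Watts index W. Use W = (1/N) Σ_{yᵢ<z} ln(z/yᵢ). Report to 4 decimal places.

Incomes under z: 29×KSh 370,000, 34×KSh 430,000, 19×KSh 450,000, 7×KSh 810,000, 4×KSh 820,000 (q = 93 of N = 101).
Log shortfalls: ln(890000/370000) = 0.8777 (×29); ln(890000/430000) = 0.7274 (×34); ln(890000/450000) = 0.6820 (×19); ln(890000/810000) = 0.0942 (×7); ln(890000/820000) = 0.0819 (×4).
W = 64.131151 / 101 = 0.6350.

0.6350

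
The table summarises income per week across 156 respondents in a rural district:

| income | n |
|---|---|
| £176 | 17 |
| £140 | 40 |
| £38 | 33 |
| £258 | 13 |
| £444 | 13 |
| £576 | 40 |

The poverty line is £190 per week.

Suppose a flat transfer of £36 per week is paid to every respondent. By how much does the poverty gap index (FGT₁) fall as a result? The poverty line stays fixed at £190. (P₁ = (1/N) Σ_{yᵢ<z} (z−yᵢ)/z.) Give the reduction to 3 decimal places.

Before: below the line — 33×£38, 40×£140, 17×£176; poverty gap index (FGT₁) = 0.24474.
After the £36 transfer: below the line — 33×£74, 40×£176; poverty gap index (FGT₁) = 0.14804.
Reduction = 0.24474 − 0.14804 = 0.097.

0.097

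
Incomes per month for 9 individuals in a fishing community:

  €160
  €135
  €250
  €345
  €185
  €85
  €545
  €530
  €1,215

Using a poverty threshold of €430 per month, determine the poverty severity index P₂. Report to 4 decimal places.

Poor units: €85, €135, €160, €185, €250, €345 (q = 6 of N = 9).
Normalized shortfalls: (430−85)/430 = 0.8023; (430−135)/430 = 0.6860; (430−160)/430 = 0.6279; (430−185)/430 = 0.5698; (430−250)/430 = 0.4186; (430−345)/430 = 0.1977.
Squared: 0.6437; 0.4707; 0.3943; 0.3246; 0.1752; 0.0391.
Sum = 2.047593; P₂ = 2.047593 / 9 = 0.2275.

0.2275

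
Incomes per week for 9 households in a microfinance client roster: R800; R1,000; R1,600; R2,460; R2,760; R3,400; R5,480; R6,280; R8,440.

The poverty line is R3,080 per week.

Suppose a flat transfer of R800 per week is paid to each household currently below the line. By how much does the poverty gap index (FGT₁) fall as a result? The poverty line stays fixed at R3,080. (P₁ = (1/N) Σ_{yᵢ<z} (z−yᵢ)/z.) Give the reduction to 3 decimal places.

0.120

Before: below the line — R800, R1,000, R1,600, R2,460, R2,760; poverty gap index (FGT₁) = 0.24459.
After the R800 transfer: below the line — R1,600, R1,800, R2,400; poverty gap index (FGT₁) = 0.12410.
Reduction = 0.24459 − 0.12410 = 0.120.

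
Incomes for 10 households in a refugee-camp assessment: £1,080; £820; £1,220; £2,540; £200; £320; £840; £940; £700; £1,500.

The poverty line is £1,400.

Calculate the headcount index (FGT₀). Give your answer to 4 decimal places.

0.8000

8 of the 10 households have income below £1,400.
H = 8/10 = 0.8000.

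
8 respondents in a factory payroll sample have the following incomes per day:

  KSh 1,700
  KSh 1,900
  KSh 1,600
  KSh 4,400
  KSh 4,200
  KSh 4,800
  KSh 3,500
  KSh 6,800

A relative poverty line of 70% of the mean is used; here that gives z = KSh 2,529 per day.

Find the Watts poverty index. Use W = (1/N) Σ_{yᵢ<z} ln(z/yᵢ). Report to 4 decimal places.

Below the line: KSh 1,600, KSh 1,700, KSh 1,900 (q = 3 of N = 8).
Log gaps: ln(2529/1600) = 0.4578; ln(2529/1700) = 0.3972; ln(2529/1900) = 0.2860.
W = 1.140986 / 8 = 0.1426.

0.1426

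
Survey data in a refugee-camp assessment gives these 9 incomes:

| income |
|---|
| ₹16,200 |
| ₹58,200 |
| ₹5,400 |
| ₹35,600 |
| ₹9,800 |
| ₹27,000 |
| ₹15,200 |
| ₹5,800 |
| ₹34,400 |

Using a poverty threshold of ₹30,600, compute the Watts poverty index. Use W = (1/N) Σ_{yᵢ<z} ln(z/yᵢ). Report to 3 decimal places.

Below the line: ₹5,400, ₹5,800, ₹9,800, ₹15,200, ₹16,200, ₹27,000 (q = 6 of N = 9).
ln(z/y) terms: ln(30600/5400) = 1.7346; ln(30600/5800) = 1.6631; ln(30600/9800) = 1.1386; ln(30600/15200) = 0.6997; ln(30600/16200) = 0.6360; ln(30600/27000) = 0.1252.
W = 5.997217 / 9 = 0.666.

0.666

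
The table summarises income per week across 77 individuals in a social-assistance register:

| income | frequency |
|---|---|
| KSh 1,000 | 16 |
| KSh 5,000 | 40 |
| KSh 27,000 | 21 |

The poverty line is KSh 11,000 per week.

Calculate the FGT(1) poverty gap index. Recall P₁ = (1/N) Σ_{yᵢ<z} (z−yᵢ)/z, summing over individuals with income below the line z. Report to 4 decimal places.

0.4723

Poor units: 16×KSh 1,000, 40×KSh 5,000 (q = 56 of N = 77).
Shortfall ratios: (11000−1000)/11000 = 0.9091 (×16); (11000−5000)/11000 = 0.5455 (×40).
Sum of shortfalls = 36.363636; P₁ averages over all N: 36.363636 / 77 = 0.4723.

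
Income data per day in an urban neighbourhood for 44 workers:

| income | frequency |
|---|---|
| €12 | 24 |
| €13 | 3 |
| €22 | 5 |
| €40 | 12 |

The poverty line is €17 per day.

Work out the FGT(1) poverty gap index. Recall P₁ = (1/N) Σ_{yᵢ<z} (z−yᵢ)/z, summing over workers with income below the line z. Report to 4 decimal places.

0.1765

Poor units: 24×€12, 3×€13 (q = 27 of N = 44).
Shortfall ratios: (17−12)/17 = 0.2941 (×24); (17−13)/17 = 0.2353 (×3).
Sum of shortfalls = 7.764706; P₁ averages over all N: 7.764706 / 44 = 0.1765.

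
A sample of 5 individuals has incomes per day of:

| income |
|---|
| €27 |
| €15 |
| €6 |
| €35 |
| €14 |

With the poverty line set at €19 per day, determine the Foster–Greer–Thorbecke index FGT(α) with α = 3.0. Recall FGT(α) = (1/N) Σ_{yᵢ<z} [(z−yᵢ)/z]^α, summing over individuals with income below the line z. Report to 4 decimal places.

0.0696

Below z: €6, €14, €15 (q = 3 of N = 5).
Gap ratios (z−y)/z: (19−6)/19 = 0.6842; (19−14)/19 = 0.2632; (19−15)/19 = 0.2105.
Raised to α = 3.0: 0.32031; 0.01822; 0.00933.
Sum = 0.347864; FGT(3.0) = 0.347864 / 5 = 0.0696.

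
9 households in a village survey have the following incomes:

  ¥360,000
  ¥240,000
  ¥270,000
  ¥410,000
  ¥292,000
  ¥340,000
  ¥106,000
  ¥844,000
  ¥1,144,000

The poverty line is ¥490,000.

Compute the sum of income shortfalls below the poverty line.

Poor units: ¥106,000, ¥240,000, ¥270,000, ¥292,000, ¥340,000, ¥360,000, ¥410,000 (q = 7 of N = 9).
Individual gaps: 490000−106000 = 384000; 490000−240000 = 250000; 490000−270000 = 220000; 490000−292000 = 198000; 490000−340000 = 150000; 490000−360000 = 130000; 490000−410000 = 80000.
Aggregate gap = ¥1,412,000.

¥1,412,000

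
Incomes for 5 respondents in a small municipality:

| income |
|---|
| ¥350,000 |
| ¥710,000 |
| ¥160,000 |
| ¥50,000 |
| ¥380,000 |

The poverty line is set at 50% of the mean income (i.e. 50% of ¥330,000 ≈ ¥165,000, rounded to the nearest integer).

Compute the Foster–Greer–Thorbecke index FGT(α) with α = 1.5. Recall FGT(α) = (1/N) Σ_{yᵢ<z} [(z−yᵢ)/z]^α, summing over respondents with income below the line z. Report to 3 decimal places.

0.117

Below the line: ¥50,000, ¥160,000 (q = 2 of N = 5).
Gap ratios (z−y)/z: (165000−50000)/165000 = 0.6970; (165000−160000)/165000 = 0.0303.
Raised to α = 1.5: 0.58186; 0.00528.
Sum = 0.587138; FGT(1.5) = 0.587138 / 5 = 0.117.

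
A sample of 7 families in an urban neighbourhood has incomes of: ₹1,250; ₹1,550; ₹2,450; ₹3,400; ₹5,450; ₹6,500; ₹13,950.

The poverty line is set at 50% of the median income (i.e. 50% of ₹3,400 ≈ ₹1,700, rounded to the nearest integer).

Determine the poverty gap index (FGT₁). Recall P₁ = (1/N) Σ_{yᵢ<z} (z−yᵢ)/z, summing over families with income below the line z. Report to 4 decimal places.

Below z: ₹1,250, ₹1,550 (q = 2 of N = 7).
Normalized shortfalls: (1700−1250)/1700 = 0.2647; (1700−1550)/1700 = 0.0882.
Sum of shortfalls = 0.352941; P₁ averages over all N: 0.352941 / 7 = 0.0504.

0.0504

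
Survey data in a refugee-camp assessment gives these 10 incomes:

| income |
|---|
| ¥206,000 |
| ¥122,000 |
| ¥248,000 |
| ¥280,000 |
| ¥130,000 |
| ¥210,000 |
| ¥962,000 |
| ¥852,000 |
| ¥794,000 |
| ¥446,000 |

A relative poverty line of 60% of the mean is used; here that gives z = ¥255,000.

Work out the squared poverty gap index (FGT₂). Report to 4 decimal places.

Below the line: ¥122,000, ¥130,000, ¥206,000, ¥210,000, ¥248,000 (q = 5 of N = 10).
Shortfall ratios: (255000−122000)/255000 = 0.5216; (255000−130000)/255000 = 0.4902; (255000−206000)/255000 = 0.1922; (255000−210000)/255000 = 0.1765; (255000−248000)/255000 = 0.0275.
Squared: 0.2720; 0.2403; 0.0369; 0.0311; 0.0008.
Sum = 0.581146; P₂ = 0.581146 / 10 = 0.0581.

0.0581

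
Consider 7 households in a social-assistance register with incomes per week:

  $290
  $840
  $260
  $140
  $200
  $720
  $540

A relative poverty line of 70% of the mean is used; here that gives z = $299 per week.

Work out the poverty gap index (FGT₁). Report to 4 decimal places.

Below z: $140, $200, $260, $290 (q = 4 of N = 7).
Gap ratios (z−y)/z: (299−140)/299 = 0.5318; (299−200)/299 = 0.3311; (299−260)/299 = 0.1304; (299−290)/299 = 0.0301.
Σ = 1.023411. Dividing by the full population N = 7 gives P₁ = 0.1462.

0.1462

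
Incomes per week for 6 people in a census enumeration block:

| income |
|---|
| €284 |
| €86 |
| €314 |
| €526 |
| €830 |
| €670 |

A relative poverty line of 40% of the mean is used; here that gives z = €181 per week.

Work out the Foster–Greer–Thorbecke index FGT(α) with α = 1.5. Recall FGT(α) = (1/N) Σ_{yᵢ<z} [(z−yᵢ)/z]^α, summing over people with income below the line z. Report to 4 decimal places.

0.0634

Below z: €86 (q = 1 of N = 6).
Shortfall ratios: (181−86)/181 = 0.5249.
Raised to α = 1.5: 0.38025.
Sum = 0.380249; FGT(1.5) = 0.380249 / 6 = 0.0634.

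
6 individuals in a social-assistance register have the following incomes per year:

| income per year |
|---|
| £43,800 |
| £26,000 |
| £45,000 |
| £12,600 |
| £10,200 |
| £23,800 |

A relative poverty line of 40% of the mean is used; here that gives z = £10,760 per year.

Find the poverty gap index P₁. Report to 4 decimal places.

0.0087

Below z: £10,200 (q = 1 of N = 6).
Normalized shortfalls: (10760−10200)/10760 = 0.0520.
Σ = 0.052045. Dividing by the full population N = 6 gives P₁ = 0.0087.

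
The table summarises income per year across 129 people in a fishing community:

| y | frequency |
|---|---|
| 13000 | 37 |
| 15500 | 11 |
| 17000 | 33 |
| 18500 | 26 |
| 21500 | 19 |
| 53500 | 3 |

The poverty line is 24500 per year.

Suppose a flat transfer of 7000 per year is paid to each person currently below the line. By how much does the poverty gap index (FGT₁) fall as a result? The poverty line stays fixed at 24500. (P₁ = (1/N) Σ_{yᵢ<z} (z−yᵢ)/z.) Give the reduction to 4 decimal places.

0.2468

Before: below the line — 37×13000, 11×15500, 33×17000, 26×18500, 19×21500; poverty gap index (FGT₁) = 0.311660.
After the 7000 transfer: below the line — 37×20000, 11×22500, 33×24000; poverty gap index (FGT₁) = 0.064863.
Reduction = 0.311660 − 0.064863 = 0.2468.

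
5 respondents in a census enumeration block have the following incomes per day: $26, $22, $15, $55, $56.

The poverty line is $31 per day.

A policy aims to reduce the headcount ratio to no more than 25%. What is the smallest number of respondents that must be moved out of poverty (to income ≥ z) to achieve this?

3 of the 5 respondents are poor, so H = 3/5 = 0.600.
A headcount ratio of at most 25% allows at most ⌊0.25 × 5⌋ = 1 poor respondents.
So at least 3 − 1 = 2 must be lifted.

2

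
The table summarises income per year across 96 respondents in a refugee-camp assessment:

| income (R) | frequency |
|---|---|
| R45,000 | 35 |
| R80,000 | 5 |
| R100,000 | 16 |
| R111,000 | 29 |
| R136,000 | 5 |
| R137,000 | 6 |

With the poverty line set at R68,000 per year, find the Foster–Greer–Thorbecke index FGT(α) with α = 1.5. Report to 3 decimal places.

Below the line: 35×R45,000 (q = 35 of N = 96).
Shortfall ratios: (68000−45000)/68000 = 0.3382 (×35).
Raised to α = 1.5: 0.19671 (×35).
Sum = 6.884881; FGT(1.5) = 6.884881 / 96 = 0.072.

0.072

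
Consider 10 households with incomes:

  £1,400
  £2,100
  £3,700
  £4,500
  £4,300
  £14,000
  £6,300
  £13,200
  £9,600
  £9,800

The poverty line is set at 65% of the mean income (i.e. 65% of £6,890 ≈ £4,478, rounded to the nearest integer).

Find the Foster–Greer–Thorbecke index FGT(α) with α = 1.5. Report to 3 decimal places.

0.104

Incomes under z: £1,400, £2,100, £3,700, £4,300 (q = 4 of N = 10).
Relative gaps: (4478−1400)/4478 = 0.6874; (4478−2100)/4478 = 0.5310; (4478−3700)/4478 = 0.1737; (4478−4300)/4478 = 0.0397.
Raised to α = 1.5: 0.56987; 0.38698; 0.07242; 0.00793.
Sum = 1.037197; FGT(1.5) = 1.037197 / 10 = 0.104.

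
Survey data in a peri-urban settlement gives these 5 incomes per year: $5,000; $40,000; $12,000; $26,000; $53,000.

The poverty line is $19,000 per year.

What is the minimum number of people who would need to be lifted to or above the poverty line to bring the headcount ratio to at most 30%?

Currently q = 2 of N = 5 are below the line (H = 0.400).
A headcount ratio of at most 30% allows at most ⌊0.30 × 5⌋ = 1 poor people.
So at least 2 − 1 = 1 must be lifted.

1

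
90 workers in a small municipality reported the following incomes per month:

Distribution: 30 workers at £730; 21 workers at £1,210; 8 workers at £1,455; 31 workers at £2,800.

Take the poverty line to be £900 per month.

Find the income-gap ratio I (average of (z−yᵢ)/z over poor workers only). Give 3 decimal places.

0.189

Incomes under z: 30×£730 (q = 30 of N = 90).
Relative gaps: 0.1889 (×30); sum = 5.666667.
The income-gap ratio divides by q (the poor only): 5.666667 / 30 = 0.189.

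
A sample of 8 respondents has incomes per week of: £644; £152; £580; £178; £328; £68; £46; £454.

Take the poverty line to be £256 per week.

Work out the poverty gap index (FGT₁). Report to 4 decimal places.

0.2832

Incomes under z: £46, £68, £152, £178 (q = 4 of N = 8).
Shortfall ratios: (256−46)/256 = 0.8203; (256−68)/256 = 0.7344; (256−152)/256 = 0.4062; (256−178)/256 = 0.3047.
Σ = 2.265625. Dividing by the full population N = 8 gives P₁ = 0.2832.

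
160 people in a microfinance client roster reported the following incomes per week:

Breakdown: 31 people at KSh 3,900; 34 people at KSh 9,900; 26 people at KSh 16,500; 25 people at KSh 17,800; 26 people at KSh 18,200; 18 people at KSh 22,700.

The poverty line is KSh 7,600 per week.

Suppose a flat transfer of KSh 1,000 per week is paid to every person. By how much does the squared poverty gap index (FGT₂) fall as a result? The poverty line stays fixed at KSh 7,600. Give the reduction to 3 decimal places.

Before: below the line — 31×KSh 3,900; squared poverty gap index (FGT₂) = 0.04592.
After the KSh 1,000 transfer: below the line — 31×KSh 4,900; squared poverty gap index (FGT₂) = 0.02445.
Reduction = 0.04592 − 0.02445 = 0.021.

0.021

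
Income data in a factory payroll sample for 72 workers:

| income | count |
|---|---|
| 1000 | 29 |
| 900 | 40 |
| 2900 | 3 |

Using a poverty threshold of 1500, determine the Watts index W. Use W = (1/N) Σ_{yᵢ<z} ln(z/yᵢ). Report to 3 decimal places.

0.447

Below z: 40×900, 29×1000 (q = 69 of N = 72).
Log gaps: ln(1500/900) = 0.5108 (×40); ln(1500/1000) = 0.4055 (×29).
W = 32.191513 / 72 = 0.447.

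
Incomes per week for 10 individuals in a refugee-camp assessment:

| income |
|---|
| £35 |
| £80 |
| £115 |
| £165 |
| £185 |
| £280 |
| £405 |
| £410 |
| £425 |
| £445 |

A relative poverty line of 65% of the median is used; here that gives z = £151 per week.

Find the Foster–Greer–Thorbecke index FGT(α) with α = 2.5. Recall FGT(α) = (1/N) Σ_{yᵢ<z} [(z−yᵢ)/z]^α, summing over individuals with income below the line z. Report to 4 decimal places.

0.0697

Poor units: £35, £80, £115 (q = 3 of N = 10).
Normalized shortfalls: (151−35)/151 = 0.7682; (151−80)/151 = 0.4702; (151−115)/151 = 0.2384.
Raised to α = 2.5: 0.51725; 0.15160; 0.02775.
Sum = 0.696607; FGT(2.5) = 0.696607 / 10 = 0.0697.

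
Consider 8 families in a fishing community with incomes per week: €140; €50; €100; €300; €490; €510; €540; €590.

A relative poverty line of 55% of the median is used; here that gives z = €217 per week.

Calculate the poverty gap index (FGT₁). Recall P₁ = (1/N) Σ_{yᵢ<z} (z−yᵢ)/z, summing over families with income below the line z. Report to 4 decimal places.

0.2079

Poor units: €50, €100, €140 (q = 3 of N = 8).
Gap ratios (z−y)/z: (217−50)/217 = 0.7696; (217−100)/217 = 0.5392; (217−140)/217 = 0.3548.
Σ = 1.663594. Dividing by the full population N = 8 gives P₁ = 0.2079.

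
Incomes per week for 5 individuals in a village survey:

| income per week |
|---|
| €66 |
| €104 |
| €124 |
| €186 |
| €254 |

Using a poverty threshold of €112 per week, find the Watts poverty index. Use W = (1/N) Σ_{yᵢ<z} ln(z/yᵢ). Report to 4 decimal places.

Below the line: €66, €104 (q = 2 of N = 5).
Log shortfalls: ln(112/66) = 0.5288; ln(112/104) = 0.0741.
W = 0.602952 / 5 = 0.1206.

0.1206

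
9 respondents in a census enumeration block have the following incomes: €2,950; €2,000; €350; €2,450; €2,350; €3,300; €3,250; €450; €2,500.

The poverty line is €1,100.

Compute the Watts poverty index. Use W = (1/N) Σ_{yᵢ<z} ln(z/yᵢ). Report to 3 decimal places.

Poor units: €350, €450 (q = 2 of N = 9).
Log shortfalls: ln(1100/350) = 1.1451; ln(1100/450) = 0.8938.
W = 2.038950 / 9 = 0.227.

0.227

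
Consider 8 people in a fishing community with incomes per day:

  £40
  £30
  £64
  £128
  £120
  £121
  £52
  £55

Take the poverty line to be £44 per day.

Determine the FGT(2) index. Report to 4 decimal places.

0.0137

Poor units: £30, £40 (q = 2 of N = 8).
Relative gaps: (44−30)/44 = 0.3182; (44−40)/44 = 0.0909.
Squared: 0.1012; 0.0083.
Sum = 0.109504; P₂ = 0.109504 / 8 = 0.0137.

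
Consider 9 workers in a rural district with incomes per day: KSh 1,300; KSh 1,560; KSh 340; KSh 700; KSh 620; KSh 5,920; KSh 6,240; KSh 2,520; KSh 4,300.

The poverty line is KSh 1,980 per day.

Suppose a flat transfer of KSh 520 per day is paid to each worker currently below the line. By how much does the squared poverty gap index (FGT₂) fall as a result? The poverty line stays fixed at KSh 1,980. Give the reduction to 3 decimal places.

0.121

Before: below the line — KSh 340, KSh 620, KSh 700, KSh 1,300, KSh 1,560; squared poverty gap index (FGT₂) = 0.19319.
After the KSh 520 transfer: below the line — KSh 860, KSh 1,140, KSh 1,220, KSh 1,820; squared poverty gap index (FGT₂) = 0.07265.
Reduction = 0.19319 − 0.07265 = 0.121.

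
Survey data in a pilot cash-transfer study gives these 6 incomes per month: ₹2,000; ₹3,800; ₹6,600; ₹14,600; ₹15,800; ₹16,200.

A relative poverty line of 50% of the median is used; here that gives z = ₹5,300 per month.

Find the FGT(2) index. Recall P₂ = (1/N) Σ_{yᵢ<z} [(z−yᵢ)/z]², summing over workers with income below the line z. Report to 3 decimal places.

Below z: ₹2,000, ₹3,800 (q = 2 of N = 6).
Normalized shortfalls: (5300−2000)/5300 = 0.6226; (5300−3800)/5300 = 0.2830.
Squared: 0.3877; 0.0801.
Sum = 0.467782; P₂ = 0.467782 / 6 = 0.078.

0.078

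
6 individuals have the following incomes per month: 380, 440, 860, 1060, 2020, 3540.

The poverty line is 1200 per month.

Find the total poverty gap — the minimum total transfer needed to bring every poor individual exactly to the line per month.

Below the line: 380, 440, 860, 1060 (q = 4 of N = 6).
Individual gaps: 1200−380 = 820; 1200−440 = 760; 1200−860 = 340; 1200−1060 = 140.
Aggregate gap = 2060.

2060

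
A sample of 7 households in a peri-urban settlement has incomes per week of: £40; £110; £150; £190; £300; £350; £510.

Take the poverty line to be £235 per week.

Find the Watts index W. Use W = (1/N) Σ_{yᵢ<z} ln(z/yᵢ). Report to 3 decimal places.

0.456

Below z: £40, £110, £150, £190 (q = 4 of N = 7).
Log shortfalls: ln(235/40) = 1.7707; ln(235/110) = 0.7591; ln(235/150) = 0.4490; ln(235/190) = 0.2126.
W = 3.191323 / 7 = 0.456.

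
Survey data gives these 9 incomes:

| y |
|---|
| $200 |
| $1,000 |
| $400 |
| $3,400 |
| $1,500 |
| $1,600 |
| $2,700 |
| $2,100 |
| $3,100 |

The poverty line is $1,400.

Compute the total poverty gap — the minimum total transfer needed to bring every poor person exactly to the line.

Below z: $200, $400, $1,000 (q = 3 of N = 9).
Individual gaps: 1400−200 = 1200; 1400−400 = 1000; 1400−1000 = 400.
Aggregate gap = $2,600.

$2,600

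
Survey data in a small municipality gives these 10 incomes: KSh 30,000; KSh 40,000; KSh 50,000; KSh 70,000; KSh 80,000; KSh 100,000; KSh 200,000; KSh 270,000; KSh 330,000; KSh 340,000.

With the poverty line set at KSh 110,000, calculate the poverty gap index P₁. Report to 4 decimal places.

Incomes under z: KSh 30,000, KSh 40,000, KSh 50,000, KSh 70,000, KSh 80,000, KSh 100,000 (q = 6 of N = 10).
Relative gaps: (110000−30000)/110000 = 0.7273; (110000−40000)/110000 = 0.6364; (110000−50000)/110000 = 0.5455; (110000−70000)/110000 = 0.3636; (110000−80000)/110000 = 0.2727; (110000−100000)/110000 = 0.0909.
Sum of shortfalls = 2.636364; P₁ averages over all N: 2.636364 / 10 = 0.2636.

0.2636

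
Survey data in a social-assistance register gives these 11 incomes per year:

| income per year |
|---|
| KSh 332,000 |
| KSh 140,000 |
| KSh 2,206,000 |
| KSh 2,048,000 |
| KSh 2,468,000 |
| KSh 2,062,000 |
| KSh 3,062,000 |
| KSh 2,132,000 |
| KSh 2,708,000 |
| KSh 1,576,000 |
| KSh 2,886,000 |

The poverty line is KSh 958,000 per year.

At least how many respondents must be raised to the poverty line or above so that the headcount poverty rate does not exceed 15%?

1

2 of the 11 respondents are poor, so H = 2/11 = 0.182.
A headcount ratio of at most 15% allows at most ⌊0.15 × 11⌋ = 1 poor respondents.
So at least 2 − 1 = 1 must be lifted.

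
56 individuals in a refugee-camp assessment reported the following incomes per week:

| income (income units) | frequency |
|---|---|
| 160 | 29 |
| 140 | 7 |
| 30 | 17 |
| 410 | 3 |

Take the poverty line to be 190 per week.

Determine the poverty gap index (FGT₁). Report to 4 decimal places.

0.3703

Poor units: 17×30, 7×140, 29×160 (q = 53 of N = 56).
Gap ratios (z−y)/z: (190−30)/190 = 0.8421 (×17); (190−140)/190 = 0.2632 (×7); (190−160)/190 = 0.1579 (×29).
Σ = 20.736842. Dividing by the full population N = 56 gives P₁ = 0.3703.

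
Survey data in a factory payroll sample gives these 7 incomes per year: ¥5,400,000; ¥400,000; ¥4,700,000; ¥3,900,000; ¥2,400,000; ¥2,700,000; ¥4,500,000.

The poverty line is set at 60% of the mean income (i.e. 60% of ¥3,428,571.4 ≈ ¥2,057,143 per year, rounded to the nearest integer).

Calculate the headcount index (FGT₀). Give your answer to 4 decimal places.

1 of the 7 respondents have income below ¥2,057,143.
H = 1/7 = 0.1429.

0.1429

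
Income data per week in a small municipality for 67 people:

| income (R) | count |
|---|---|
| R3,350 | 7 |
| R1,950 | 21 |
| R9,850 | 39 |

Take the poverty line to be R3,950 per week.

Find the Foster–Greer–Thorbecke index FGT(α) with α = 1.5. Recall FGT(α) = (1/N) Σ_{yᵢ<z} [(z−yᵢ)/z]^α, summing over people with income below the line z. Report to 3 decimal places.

Below z: 21×R1,950, 7×R3,350 (q = 28 of N = 67).
Gap ratios (z−y)/z: (3950−1950)/3950 = 0.5063 (×21); (3950−3350)/3950 = 0.1519 (×7).
Raised to α = 1.5: 0.36029 (×21); 0.05920 (×7).
Sum = 7.980449; FGT(1.5) = 7.980449 / 67 = 0.119.

0.119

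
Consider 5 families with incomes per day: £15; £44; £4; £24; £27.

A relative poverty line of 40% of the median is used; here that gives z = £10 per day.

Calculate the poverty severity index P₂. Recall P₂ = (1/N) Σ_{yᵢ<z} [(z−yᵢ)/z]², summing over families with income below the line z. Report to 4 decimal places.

0.0720

Below the line: £4 (q = 1 of N = 5).
Gap ratios (z−y)/z: (10−4)/10 = 0.6000.
Squared: 0.3600.
Sum = 0.360000; P₂ = 0.360000 / 5 = 0.0720.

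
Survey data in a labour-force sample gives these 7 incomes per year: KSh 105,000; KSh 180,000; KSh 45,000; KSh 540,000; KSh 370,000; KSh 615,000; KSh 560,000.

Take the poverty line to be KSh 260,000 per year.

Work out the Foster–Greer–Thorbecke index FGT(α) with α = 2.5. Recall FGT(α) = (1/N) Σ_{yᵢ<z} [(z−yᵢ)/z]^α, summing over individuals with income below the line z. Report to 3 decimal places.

0.136

Below z: KSh 45,000, KSh 105,000, KSh 180,000 (q = 3 of N = 7).
Normalized shortfalls: (260000−45000)/260000 = 0.8269; (260000−105000)/260000 = 0.5962; (260000−180000)/260000 = 0.3077.
Raised to α = 2.5: 0.62182; 0.27441; 0.05252.
Sum = 0.948741; FGT(2.5) = 0.948741 / 7 = 0.136.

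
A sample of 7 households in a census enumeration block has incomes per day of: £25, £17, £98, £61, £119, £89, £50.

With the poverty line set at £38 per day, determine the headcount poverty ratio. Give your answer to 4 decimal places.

2 of the 7 households have income below £38.
H = 2/7 = 0.2857.

0.2857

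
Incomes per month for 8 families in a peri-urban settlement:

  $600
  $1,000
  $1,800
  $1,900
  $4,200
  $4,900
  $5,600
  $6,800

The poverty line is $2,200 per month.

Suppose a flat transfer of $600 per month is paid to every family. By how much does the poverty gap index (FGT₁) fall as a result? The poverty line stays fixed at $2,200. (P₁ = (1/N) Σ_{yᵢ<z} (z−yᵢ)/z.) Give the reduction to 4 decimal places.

0.1080

Before: below the line — $600, $1,000, $1,800, $1,900; poverty gap index (FGT₁) = 0.198864.
After the $600 transfer: below the line — $1,200, $1,600; poverty gap index (FGT₁) = 0.090909.
Reduction = 0.198864 − 0.090909 = 0.1080.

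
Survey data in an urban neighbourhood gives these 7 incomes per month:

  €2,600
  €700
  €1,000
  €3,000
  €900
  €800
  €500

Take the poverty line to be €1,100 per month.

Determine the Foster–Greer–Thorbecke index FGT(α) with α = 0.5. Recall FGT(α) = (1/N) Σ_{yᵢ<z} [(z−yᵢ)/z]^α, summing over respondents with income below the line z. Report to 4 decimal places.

0.3702

Below the line: €500, €700, €800, €900, €1,000 (q = 5 of N = 7).
Normalized shortfalls: (1100−500)/1100 = 0.5455; (1100−700)/1100 = 0.3636; (1100−800)/1100 = 0.2727; (1100−900)/1100 = 0.1818; (1100−1000)/1100 = 0.0909.
Raised to α = 0.5: 0.73855; 0.60302; 0.52223; 0.42640; 0.30151.
Sum = 2.591717; FGT(0.5) = 2.591717 / 7 = 0.3702.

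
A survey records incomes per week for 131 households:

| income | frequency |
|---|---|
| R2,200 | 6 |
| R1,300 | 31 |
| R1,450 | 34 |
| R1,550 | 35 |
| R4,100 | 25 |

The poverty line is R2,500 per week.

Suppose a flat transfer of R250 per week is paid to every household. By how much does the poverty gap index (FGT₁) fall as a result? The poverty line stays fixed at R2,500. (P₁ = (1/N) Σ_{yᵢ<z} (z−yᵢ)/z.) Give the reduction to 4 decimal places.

0.0809

Before: below the line — 31×R1,300, 34×R1,450, 35×R1,550, 6×R2,200; poverty gap index (FGT₁) = 0.329618.
After the R250 transfer: below the line — 31×R1,550, 34×R1,700, 35×R1,800, 6×R2,450; poverty gap index (FGT₁) = 0.248702.
Reduction = 0.329618 − 0.248702 = 0.0809.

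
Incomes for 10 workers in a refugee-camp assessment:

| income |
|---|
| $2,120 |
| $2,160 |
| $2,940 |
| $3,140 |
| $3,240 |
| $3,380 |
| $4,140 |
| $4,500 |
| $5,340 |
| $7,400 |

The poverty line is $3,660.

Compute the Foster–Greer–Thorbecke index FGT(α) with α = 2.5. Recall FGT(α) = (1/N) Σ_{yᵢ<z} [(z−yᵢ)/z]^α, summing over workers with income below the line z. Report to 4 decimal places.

Incomes under z: $2,120, $2,160, $2,940, $3,140, $3,240, $3,380 (q = 6 of N = 10).
Gap ratios (z−y)/z: (3660−2120)/3660 = 0.4208; (3660−2160)/3660 = 0.4098; (3660−2940)/3660 = 0.1967; (3660−3140)/3660 = 0.1421; (3660−3240)/3660 = 0.1148; (3660−3380)/3660 = 0.0765.
Raised to α = 2.5: 0.11484; 0.10753; 0.01716; 0.00761; 0.00446; 0.00162.
Sum = 0.253223; FGT(2.5) = 0.253223 / 10 = 0.0253.

0.0253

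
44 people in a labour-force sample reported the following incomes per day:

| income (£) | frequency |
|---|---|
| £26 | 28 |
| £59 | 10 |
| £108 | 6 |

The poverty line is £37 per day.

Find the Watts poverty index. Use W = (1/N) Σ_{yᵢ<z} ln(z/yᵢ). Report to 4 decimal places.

Incomes under z: 28×£26 (q = 28 of N = 44).
ln(z/y) terms: ln(37/26) = 0.3528 (×28).
W = 9.878998 / 44 = 0.2245.

0.2245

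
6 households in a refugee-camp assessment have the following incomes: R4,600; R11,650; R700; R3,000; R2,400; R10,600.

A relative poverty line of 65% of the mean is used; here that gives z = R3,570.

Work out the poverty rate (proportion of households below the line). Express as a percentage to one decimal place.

3 of the 6 households have income below R3,570.
H = 3/6 = 50.0%.

50.0%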